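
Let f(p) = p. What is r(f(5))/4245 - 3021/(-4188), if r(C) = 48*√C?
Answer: 1007/1396 + 16*√5/1415 ≈ 0.74663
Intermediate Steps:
r(f(5))/4245 - 3021/(-4188) = (48*√5)/4245 - 3021/(-4188) = (48*√5)*(1/4245) - 3021*(-1/4188) = 16*√5/1415 + 1007/1396 = 1007/1396 + 16*√5/1415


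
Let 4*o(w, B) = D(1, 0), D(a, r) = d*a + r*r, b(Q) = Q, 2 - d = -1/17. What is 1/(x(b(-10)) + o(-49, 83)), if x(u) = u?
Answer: -68/645 ≈ -0.10543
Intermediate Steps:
d = 35/17 (d = 2 - (-1)/17 = 2 - 1*(-1/17) = 2 + 1/17 = 35/17 ≈ 2.0588)
D(a, r) = r**2 + 35*a/17 (D(a, r) = 35*a/17 + r*r = 35*a/17 + r**2 = r**2 + 35*a/17)
o(w, B) = 35/68 (o(w, B) = (0**2 + (35/17)*1)/4 = (0 + 35/17)/4 = (1/4)*(35/17) = 35/68)
1/(x(b(-10)) + o(-49, 83)) = 1/(-10 + 35/68) = 1/(-645/68) = -68/645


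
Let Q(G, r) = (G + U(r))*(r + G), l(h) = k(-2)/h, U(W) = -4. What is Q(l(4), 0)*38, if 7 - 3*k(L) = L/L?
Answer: -133/2 ≈ -66.500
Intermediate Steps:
k(L) = 2 (k(L) = 7/3 - L/(3*L) = 7/3 - ⅓*1 = 7/3 - ⅓ = 2)
l(h) = 2/h
Q(G, r) = (-4 + G)*(G + r) (Q(G, r) = (G - 4)*(r + G) = (-4 + G)*(G + r))
Q(l(4), 0)*38 = ((2/4)² - 8/4 - 4*0 + (2/4)*0)*38 = ((2*(¼))² - 8/4 + 0 + (2*(¼))*0)*38 = ((½)² - 4*½ + 0 + (½)*0)*38 = (¼ - 2 + 0 + 0)*38 = -7/4*38 = -133/2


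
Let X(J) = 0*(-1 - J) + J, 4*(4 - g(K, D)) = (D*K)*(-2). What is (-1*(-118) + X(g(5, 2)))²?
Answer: 16129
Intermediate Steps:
g(K, D) = 4 + D*K/2 (g(K, D) = 4 - D*K*(-2)/4 = 4 - (-1)*D*K/2 = 4 + D*K/2)
X(J) = J (X(J) = 0 + J = J)
(-1*(-118) + X(g(5, 2)))² = (-1*(-118) + (4 + (½)*2*5))² = (118 + (4 + 5))² = (118 + 9)² = 127² = 16129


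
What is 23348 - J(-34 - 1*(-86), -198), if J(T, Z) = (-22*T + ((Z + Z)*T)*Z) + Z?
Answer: -4052526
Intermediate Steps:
J(T, Z) = Z - 22*T + 2*T*Z**2 (J(T, Z) = (-22*T + ((2*Z)*T)*Z) + Z = (-22*T + (2*T*Z)*Z) + Z = (-22*T + 2*T*Z**2) + Z = Z - 22*T + 2*T*Z**2)
23348 - J(-34 - 1*(-86), -198) = 23348 - (-198 - 22*(-34 - 1*(-86)) + 2*(-34 - 1*(-86))*(-198)**2) = 23348 - (-198 - 22*(-34 + 86) + 2*(-34 + 86)*39204) = 23348 - (-198 - 22*52 + 2*52*39204) = 23348 - (-198 - 1144 + 4077216) = 23348 - 1*4075874 = 23348 - 4075874 = -4052526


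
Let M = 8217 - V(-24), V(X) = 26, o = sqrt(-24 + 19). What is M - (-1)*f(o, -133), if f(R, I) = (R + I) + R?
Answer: 8058 + 2*I*sqrt(5) ≈ 8058.0 + 4.4721*I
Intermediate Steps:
o = I*sqrt(5) (o = sqrt(-5) = I*sqrt(5) ≈ 2.2361*I)
M = 8191 (M = 8217 - 1*26 = 8217 - 26 = 8191)
f(R, I) = I + 2*R (f(R, I) = (I + R) + R = I + 2*R)
M - (-1)*f(o, -133) = 8191 - (-1)*(-133 + 2*(I*sqrt(5))) = 8191 - (-1)*(-133 + 2*I*sqrt(5)) = 8191 - (133 - 2*I*sqrt(5)) = 8191 + (-133 + 2*I*sqrt(5)) = 8058 + 2*I*sqrt(5)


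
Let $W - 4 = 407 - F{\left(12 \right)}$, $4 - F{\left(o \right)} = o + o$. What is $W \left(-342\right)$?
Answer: $-147402$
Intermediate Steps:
$F{\left(o \right)} = 4 - 2 o$ ($F{\left(o \right)} = 4 - \left(o + o\right) = 4 - 2 o$)
$W = 431$ ($W = 4 + \left(407 - \left(4 - 24\right)\right) = 4 + \left(407 - -20\right) = 4 + \left(407 + 20\right) = 4 + 427 = 431$)
$W \left(-342\right) = 431 \left(-342\right) = -147402$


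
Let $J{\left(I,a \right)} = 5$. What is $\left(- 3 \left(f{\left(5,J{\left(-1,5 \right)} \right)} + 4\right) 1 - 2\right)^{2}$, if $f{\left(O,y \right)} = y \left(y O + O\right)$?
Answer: $215296$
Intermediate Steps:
$f{\left(O,y \right)} = y \left(O + O y\right)$ ($f{\left(O,y \right)} = y \left(O y + O\right) = y \left(O + O y\right)$)
$\left(- 3 \left(f{\left(5,J{\left(-1,5 \right)} \right)} + 4\right) 1 - 2\right)^{2} = \left(- 3 \left(5 \cdot 5 \left(1 + 5\right) + 4\right) 1 - 2\right)^{2} = \left(- 3 \left(5 \cdot 5 \cdot 6 + 4\right) 1 - 2\right)^{2} = \left(- 3 \left(150 + 4\right) 1 - 2\right)^{2} = \left(\left(-3\right) 154 \cdot 1 - 2\right)^{2} = \left(\left(-462\right) 1 - 2\right)^{2} = \left(-462 - 2\right)^{2} = \left(-464\right)^{2} = 215296$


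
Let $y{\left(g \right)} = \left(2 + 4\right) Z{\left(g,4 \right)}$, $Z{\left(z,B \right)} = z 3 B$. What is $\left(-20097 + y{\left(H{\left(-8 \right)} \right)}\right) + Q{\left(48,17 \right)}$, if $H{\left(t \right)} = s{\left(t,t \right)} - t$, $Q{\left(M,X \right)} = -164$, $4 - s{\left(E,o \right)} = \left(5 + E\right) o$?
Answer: $-21125$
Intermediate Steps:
$s{\left(E,o \right)} = 4 - o \left(5 + E\right)$ ($s{\left(E,o \right)} = 4 - \left(5 + E\right) o = 4 - o \left(5 + E\right)$)
$Z{\left(z,B \right)} = 3 B z$ ($Z{\left(z,B \right)} = 3 z B = 3 B z$)
$H{\left(t \right)} = 4 - t^{2} - 6 t$ ($H{\left(t \right)} = \left(4 - 5 t - t t\right) - t = \left(4 - 5 t - t^{2}\right) - t = \left(4 - t^{2} - 5 t\right) - t = 4 - t^{2} - 6 t$)
$y{\left(g \right)} = 72 g$ ($y{\left(g \right)} = \left(2 + 4\right) 3 \cdot 4 g = 6 \cdot 12 g = 72 g$)
$\left(-20097 + y{\left(H{\left(-8 \right)} \right)}\right) + Q{\left(48,17 \right)} = \left(-20097 + 72 \left(4 - \left(-8\right)^{2} - -48\right)\right) - 164 = \left(-20097 + 72 \left(4 - 64 + 48\right)\right) - 164 = \left(-20097 + 72 \left(-12\right)\right) - 164 = \left(-20097 - 864\right) - 164 = -20961 - 164 = -21125$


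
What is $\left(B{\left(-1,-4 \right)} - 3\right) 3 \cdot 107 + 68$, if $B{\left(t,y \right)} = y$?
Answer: $-2179$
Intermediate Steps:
$\left(B{\left(-1,-4 \right)} - 3\right) 3 \cdot 107 + 68 = \left(-4 - 3\right) 3 \cdot 107 + 68 = \left(-7\right) 3 \cdot 107 + 68 = \left(-21\right) 107 + 68 = -2247 + 68 = -2179$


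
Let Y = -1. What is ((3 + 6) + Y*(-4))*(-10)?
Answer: -130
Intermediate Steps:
((3 + 6) + Y*(-4))*(-10) = ((3 + 6) - 1*(-4))*(-10) = (9 + 4)*(-10) = 13*(-10) = -130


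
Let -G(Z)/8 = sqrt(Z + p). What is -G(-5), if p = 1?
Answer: 16*I ≈ 16.0*I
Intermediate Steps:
G(Z) = -8*sqrt(1 + Z) (G(Z) = -8*sqrt(Z + 1) = -8*sqrt(1 + Z))
-G(-5) = -(-8)*sqrt(1 - 5) = -(-8)*sqrt(-4) = -(-8)*2*I = -(-16)*I = 16*I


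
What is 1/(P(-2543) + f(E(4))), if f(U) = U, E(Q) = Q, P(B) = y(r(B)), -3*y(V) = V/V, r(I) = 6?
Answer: 3/11 ≈ 0.27273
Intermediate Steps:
y(V) = -⅓ (y(V) = -V/(3*V) = -⅓*1 = -⅓)
P(B) = -⅓
1/(P(-2543) + f(E(4))) = 1/(-⅓ + 4) = 1/(11/3) = 3/11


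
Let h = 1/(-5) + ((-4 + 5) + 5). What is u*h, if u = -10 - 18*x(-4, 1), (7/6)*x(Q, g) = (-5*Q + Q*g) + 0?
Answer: -52142/35 ≈ -1489.8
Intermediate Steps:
x(Q, g) = -30*Q/7 + 6*Q*g/7 (x(Q, g) = 6*((-5*Q + Q*g) + 0)/7 = 6*(-5*Q + Q*g)/7 = -30*Q/7 + 6*Q*g/7)
h = 29/5 (h = -⅕ + (1 + 5) = -⅕ + 6 = 29/5 ≈ 5.8000)
u = -1798/7 (u = -10 - 108*(-4)*(-5 + 1)/7 = -10 - 108*(-4)*(-4)/7 = -10 - 18*96/7 = -10 - 1728/7 = -1798/7 ≈ -256.86)
u*h = -1798/7*29/5 = -52142/35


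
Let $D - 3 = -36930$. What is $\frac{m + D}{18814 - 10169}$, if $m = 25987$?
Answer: $- \frac{2188}{1729} \approx -1.2655$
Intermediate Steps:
$D = -36927$ ($D = 3 - 36930 = -36927$)
$\frac{m + D}{18814 - 10169} = \frac{25987 - 36927}{18814 - 10169} = - \frac{10940}{8645} = \left(-10940\right) \frac{1}{8645} = - \frac{2188}{1729}$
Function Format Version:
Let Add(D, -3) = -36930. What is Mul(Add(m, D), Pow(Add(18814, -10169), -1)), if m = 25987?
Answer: Rational(-2188, 1729) ≈ -1.2655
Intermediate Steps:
D = -36927 (D = Add(3, -36930) = -36927)
Mul(Add(m, D), Pow(Add(18814, -10169), -1)) = Mul(Add(25987, -36927), Pow(Add(18814, -10169), -1)) = Mul(-10940, Pow(8645, -1)) = Mul(-10940, Rational(1, 8645)) = Rational(-2188, 1729)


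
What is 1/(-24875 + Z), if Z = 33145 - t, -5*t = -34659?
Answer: 5/6691 ≈ 0.00074727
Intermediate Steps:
t = 34659/5 (t = -1/5*(-34659) = 34659/5 ≈ 6931.8)
Z = 131066/5 (Z = 33145 - 1*34659/5 = 33145 - 34659/5 = 131066/5 ≈ 26213.)
1/(-24875 + Z) = 1/(-24875 + 131066/5) = 1/(6691/5) = 5/6691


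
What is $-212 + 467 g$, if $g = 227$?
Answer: $105797$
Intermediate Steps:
$-212 + 467 g = -212 + 467 \cdot 227 = -212 + 106009 = 105797$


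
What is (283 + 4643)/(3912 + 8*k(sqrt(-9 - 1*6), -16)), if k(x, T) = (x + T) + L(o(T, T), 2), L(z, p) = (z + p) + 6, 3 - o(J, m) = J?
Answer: 61575/50003 - 2463*I*sqrt(15)/1000060 ≈ 1.2314 - 0.0095386*I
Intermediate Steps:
o(J, m) = 3 - J
L(z, p) = 6 + p + z (L(z, p) = (p + z) + 6 = 6 + p + z)
k(x, T) = 11 + x (k(x, T) = (x + T) + (6 + 2 + (3 - T)) = (T + x) + (11 - T) = 11 + x)
(283 + 4643)/(3912 + 8*k(sqrt(-9 - 1*6), -16)) = (283 + 4643)/(3912 + 8*(11 + sqrt(-9 - 1*6))) = 4926/(3912 + 8*(11 + sqrt(-9 - 6))) = 4926/(3912 + 8*(11 + sqrt(-15))) = 4926/(3912 + 8*(11 + I*sqrt(15))) = 4926/(3912 + (88 + 8*I*sqrt(15))) = 4926/(4000 + 8*I*sqrt(15))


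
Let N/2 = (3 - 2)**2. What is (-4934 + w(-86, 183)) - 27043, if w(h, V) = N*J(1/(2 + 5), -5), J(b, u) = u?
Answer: -31987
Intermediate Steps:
N = 2 (N = 2*(3 - 2)**2 = 2*1**2 = 2*1 = 2)
w(h, V) = -10 (w(h, V) = 2*(-5) = -10)
(-4934 + w(-86, 183)) - 27043 = (-4934 - 10) - 27043 = -4944 - 27043 = -31987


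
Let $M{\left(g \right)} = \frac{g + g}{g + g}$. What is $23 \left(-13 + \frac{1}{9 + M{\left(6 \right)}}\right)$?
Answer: $- \frac{2967}{10} \approx -296.7$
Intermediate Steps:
$M{\left(g \right)} = 1$ ($M{\left(g \right)} = \frac{2 g}{2 g} = 2 g \frac{1}{2 g} = 1$)
$23 \left(-13 + \frac{1}{9 + M{\left(6 \right)}}\right) = 23 \left(-13 + \frac{1}{9 + 1}\right) = 23 \left(-13 + \frac{1}{10}\right) = 23 \left(- \frac{129}{10}\right) = - \frac{2967}{10}$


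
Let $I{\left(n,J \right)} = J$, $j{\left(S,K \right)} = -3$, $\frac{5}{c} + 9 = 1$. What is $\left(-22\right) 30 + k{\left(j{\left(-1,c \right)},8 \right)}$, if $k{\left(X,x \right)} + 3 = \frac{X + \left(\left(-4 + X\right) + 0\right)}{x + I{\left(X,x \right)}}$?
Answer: $- \frac{5309}{8} \approx -663.63$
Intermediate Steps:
$c = - \frac{5}{8}$ ($c = \frac{5}{-9 + 1} = \frac{5}{-8} = 5 \left(- \frac{1}{8}\right) = - \frac{5}{8} \approx -0.625$)
$k{\left(X,x \right)} = -3 + \frac{-4 + 2 X}{2 x}$ ($k{\left(X,x \right)} = -3 + \frac{X + \left(\left(-4 + X\right) + 0\right)}{x + x} = -3 + \frac{X + \left(-4 + X\right)}{2 x} = -3 + \left(-4 + 2 X\right) \frac{1}{2 x} = -3 + \frac{-4 + 2 X}{2 x}$)
$\left(-22\right) 30 + k{\left(j{\left(-1,c \right)},8 \right)} = \left(-22\right) 30 + \frac{-2 - 3 - 24}{8} = -660 + \frac{-2 - 3 - 24}{8} = -660 + \frac{1}{8} \left(-29\right) = -660 - \frac{29}{8} = - \frac{5309}{8}$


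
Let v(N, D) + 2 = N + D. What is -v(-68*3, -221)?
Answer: 427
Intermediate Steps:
v(N, D) = -2 + D + N (v(N, D) = -2 + (N + D) = -2 + (D + N) = -2 + D + N)
-v(-68*3, -221) = -(-2 - 221 - 68*3) = -(-2 - 221 - 204) = -1*(-427) = 427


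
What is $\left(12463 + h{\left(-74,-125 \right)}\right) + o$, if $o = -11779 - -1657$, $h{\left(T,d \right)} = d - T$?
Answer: $2290$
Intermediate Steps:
$o = -10122$ ($o = -11779 + 1657 = -10122$)
$\left(12463 + h{\left(-74,-125 \right)}\right) + o = \left(12463 - 51\right) - 10122 = 12412 - 10122 = 2290$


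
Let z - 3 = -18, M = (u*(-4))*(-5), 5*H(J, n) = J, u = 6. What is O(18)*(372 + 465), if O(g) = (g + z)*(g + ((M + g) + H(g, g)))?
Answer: 2003778/5 ≈ 4.0076e+5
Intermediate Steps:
H(J, n) = J/5
M = 120 (M = (6*(-4))*(-5) = -24*(-5) = 120)
z = -15 (z = 3 - 18 = -15)
O(g) = (-15 + g)*(120 + 11*g/5) (O(g) = (g - 15)*(g + ((120 + g) + g/5)) = (-15 + g)*(g + (120 + 6*g/5)) = (-15 + g)*(120 + 11*g/5))
O(18)*(372 + 465) = (-1800 + 87*18 + (11/5)*18²)*(372 + 465) = (-1800 + 1566 + (11/5)*324)*837 = (-1800 + 1566 + 3564/5)*837 = (2394/5)*837 = 2003778/5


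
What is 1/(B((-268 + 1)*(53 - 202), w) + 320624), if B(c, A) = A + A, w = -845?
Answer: 1/318934 ≈ 3.1354e-6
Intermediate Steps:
B(c, A) = 2*A
1/(B((-268 + 1)*(53 - 202), w) + 320624) = 1/(2*(-845) + 320624) = 1/(-1690 + 320624) = 1/318934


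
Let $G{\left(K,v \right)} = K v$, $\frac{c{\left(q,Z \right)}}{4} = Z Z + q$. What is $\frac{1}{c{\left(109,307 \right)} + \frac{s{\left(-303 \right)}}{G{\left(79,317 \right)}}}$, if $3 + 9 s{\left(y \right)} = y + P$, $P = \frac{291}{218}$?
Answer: $\frac{16378122}{6181627320565} \approx 2.6495 \cdot 10^{-6}$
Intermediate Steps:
$P = \frac{291}{218}$ ($P = 291 \cdot \frac{1}{218} = \frac{291}{218} \approx 1.3349$)
$c{\left(q,Z \right)} = 4 q + 4 Z^{2}$ ($c{\left(q,Z \right)} = 4 \left(Z Z + q\right) = 4 \left(Z^{2} + q\right) = 4 \left(q + Z^{2}\right) = 4 q + 4 Z^{2}$)
$s{\left(y \right)} = - \frac{121}{654} + \frac{y}{9}$ ($s{\left(y \right)} = - \frac{1}{3} + \frac{y + \frac{291}{218}}{9} = - \frac{1}{3} + \frac{\frac{291}{218} + y}{9} = - \frac{1}{3} + \left(\frac{97}{654} + \frac{y}{9}\right) = - \frac{121}{654} + \frac{y}{9}$)
$\frac{1}{c{\left(109,307 \right)} + \frac{s{\left(-303 \right)}}{G{\left(79,317 \right)}}} = \frac{1}{\left(4 \cdot 109 + 4 \cdot 307^{2}\right) + \frac{- \frac{121}{654} + \frac{1}{9} \left(-303\right)}{79 \cdot 317}} = \frac{1}{\left(436 + 4 \cdot 94249\right) + \frac{- \frac{121}{654} - \frac{101}{3}}{25043}} = \frac{1}{\left(436 + 376996\right) - \frac{22139}{16378122}} = \frac{1}{377432 - \frac{22139}{16378122}} = \frac{1}{\frac{6181627320565}{16378122}} = \frac{16378122}{6181627320565}$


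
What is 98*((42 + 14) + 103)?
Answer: 15582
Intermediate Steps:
98*((42 + 14) + 103) = 98*(56 + 103) = 98*159 = 15582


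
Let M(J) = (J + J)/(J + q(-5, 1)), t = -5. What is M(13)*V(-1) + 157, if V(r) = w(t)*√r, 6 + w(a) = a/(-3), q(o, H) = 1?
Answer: 157 - 169*I/21 ≈ 157.0 - 8.0476*I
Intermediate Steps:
w(a) = -6 - a/3 (w(a) = -6 + a/(-3) = -6 + a*(-⅓) = -6 - a/3)
M(J) = 2*J/(1 + J) (M(J) = (J + J)/(J + 1) = (2*J)/(1 + J) = 2*J/(1 + J))
V(r) = -13*√r/3 (V(r) = (-6 - ⅓*(-5))*√r = (-6 + 5/3)*√r = -13*√r/3)
M(13)*V(-1) + 157 = (2*13/(1 + 13))*(-13*I/3) + 157 = (2*13/14)*(-13*I/3) + 157 = (2*13*(1/14))*(-13*I/3) + 157 = 13*(-13*I/3)/7 + 157 = -169*I/21 + 157 = 157 - 169*I/21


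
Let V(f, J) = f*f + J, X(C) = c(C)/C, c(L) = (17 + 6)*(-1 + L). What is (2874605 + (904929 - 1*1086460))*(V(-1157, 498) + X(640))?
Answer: 1154074819775249/320 ≈ 3.6065e+12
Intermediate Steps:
c(L) = -23 + 23*L (c(L) = 23*(-1 + L) = -23 + 23*L)
X(C) = (-23 + 23*C)/C
V(f, J) = J + f² (V(f, J) = f² + J = J + f²)
(2874605 + (904929 - 1*1086460))*(V(-1157, 498) + X(640)) = (2874605 + (904929 - 1*1086460))*((498 + (-1157)²) + (23 - 23/640)) = (2874605 + (904929 - 1086460))*((498 + 1338649) + (23 - 23*1/640)) = (2874605 - 181531)*(1339147 + (23 - 23/640)) = 2693074*(1339147 + 14697/640) = 2693074*(857068777/640) = 1154074819775249/320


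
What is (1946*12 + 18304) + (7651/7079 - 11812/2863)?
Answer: 844187812777/20267177 ≈ 41653.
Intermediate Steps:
(1946*12 + 18304) + (7651/7079 - 11812/2863) = (23352 + 18304) + (7651*(1/7079) - 11812*1/2863) = 41656 + (7651/7079 - 11812/2863) = 41656 - 61712335/20267177 = 844187812777/20267177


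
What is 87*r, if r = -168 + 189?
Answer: 1827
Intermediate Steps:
r = 21
87*r = 87*21 = 1827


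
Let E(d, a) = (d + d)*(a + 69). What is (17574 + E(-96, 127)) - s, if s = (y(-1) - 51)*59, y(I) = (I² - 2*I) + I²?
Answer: -17285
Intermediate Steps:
y(I) = -2*I + 2*I²
s = -2773 (s = (2*(-1)*(-1 - 1) - 51)*59 = (2*(-1)*(-2) - 51)*59 = (4 - 51)*59 = -47*59 = -2773)
E(d, a) = 2*d*(69 + a) (E(d, a) = (2*d)*(69 + a) = 2*d*(69 + a))
(17574 + E(-96, 127)) - s = (17574 + 2*(-96)*(69 + 127)) - 1*(-2773) = (17574 + 2*(-96)*196) + 2773 = (17574 - 37632) + 2773 = -20058 + 2773 = -17285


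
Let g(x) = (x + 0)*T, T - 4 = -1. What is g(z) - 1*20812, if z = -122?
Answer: -21178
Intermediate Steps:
T = 3 (T = 4 - 1 = 3)
g(x) = 3*x (g(x) = (x + 0)*3 = x*3 = 3*x)
g(z) - 1*20812 = 3*(-122) - 1*20812 = -366 - 20812 = -21178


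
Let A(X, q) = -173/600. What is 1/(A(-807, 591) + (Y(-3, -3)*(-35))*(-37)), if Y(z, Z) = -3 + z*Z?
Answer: 600/4661827 ≈ 0.00012870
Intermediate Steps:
Y(z, Z) = -3 + Z*z
A(X, q) = -173/600 (A(X, q) = -173*1/600 = -173/600)
1/(A(-807, 591) + (Y(-3, -3)*(-35))*(-37)) = 1/(-173/600 + ((-3 - 3*(-3))*(-35))*(-37)) = 1/(-173/600 + ((-3 + 9)*(-35))*(-37)) = 1/(-173/600 + (6*(-35))*(-37)) = 1/(-173/600 - 210*(-37)) = 1/(-173/600 + 7770) = 1/(4661827/600) = 600/4661827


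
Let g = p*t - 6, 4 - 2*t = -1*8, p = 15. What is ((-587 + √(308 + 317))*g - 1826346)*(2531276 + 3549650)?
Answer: -11392943231004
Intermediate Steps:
t = 6 (t = 2 - (-1)*8/2 = 2 - ½*(-8) = 2 + 4 = 6)
g = 84 (g = 15*6 - 6 = 90 - 6 = 84)
((-587 + √(308 + 317))*g - 1826346)*(2531276 + 3549650) = ((-587 + √(308 + 317))*84 - 1826346)*(2531276 + 3549650) = ((-587 + √625)*84 - 1826346)*6080926 = ((-587 + 25)*84 - 1826346)*6080926 = (-562*84 - 1826346)*6080926 = (-47208 - 1826346)*6080926 = -1873554*6080926 = -11392943231004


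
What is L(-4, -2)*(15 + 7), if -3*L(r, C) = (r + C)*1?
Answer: 44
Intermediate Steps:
L(r, C) = -C/3 - r/3 (L(r, C) = -(r + C)/3 = -(C + r)/3 = -C/3 - r/3)
L(-4, -2)*(15 + 7) = (-⅓*(-2) - ⅓*(-4))*(15 + 7) = (⅔ + 4/3)*22 = 2*22 = 44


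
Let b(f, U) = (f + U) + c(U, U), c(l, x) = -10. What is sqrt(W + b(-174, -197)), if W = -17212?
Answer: I*sqrt(17593) ≈ 132.64*I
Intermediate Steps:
b(f, U) = -10 + U + f (b(f, U) = (f + U) - 10 = (U + f) - 10 = -10 + U + f)
sqrt(W + b(-174, -197)) = sqrt(-17212 + (-10 - 197 - 174)) = sqrt(-17212 - 381) = sqrt(-17593) = I*sqrt(17593)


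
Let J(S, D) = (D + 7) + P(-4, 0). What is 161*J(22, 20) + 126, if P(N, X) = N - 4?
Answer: 3185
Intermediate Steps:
P(N, X) = -4 + N
J(S, D) = -1 + D (J(S, D) = (D + 7) + (-4 - 4) = (7 + D) - 8 = -1 + D)
161*J(22, 20) + 126 = 161*(-1 + 20) + 126 = 161*19 + 126 = 3059 + 126 = 3185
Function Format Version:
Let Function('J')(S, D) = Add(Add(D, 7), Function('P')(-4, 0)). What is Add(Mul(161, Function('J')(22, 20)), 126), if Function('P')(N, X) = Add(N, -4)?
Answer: 3185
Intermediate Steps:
Function('P')(N, X) = Add(-4, N)
Function('J')(S, D) = Add(-1, D) (Function('J')(S, D) = Add(Add(D, 7), Add(-4, -4)) = Add(Add(7, D), -8) = Add(-1, D))
Add(Mul(161, Function('J')(22, 20)), 126) = Add(Mul(161, Add(-1, 20)), 126) = Add(Mul(161, 19), 126) = Add(3059, 126) = 3185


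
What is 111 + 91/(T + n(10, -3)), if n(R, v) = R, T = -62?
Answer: 437/4 ≈ 109.25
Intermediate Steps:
111 + 91/(T + n(10, -3)) = 111 + 91/(-62 + 10) = 111 + 91/(-52) = 111 + 91*(-1/52) = 111 - 7/4 = 437/4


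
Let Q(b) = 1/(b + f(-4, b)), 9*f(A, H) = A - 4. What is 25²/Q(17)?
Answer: 90625/9 ≈ 10069.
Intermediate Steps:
f(A, H) = -4/9 + A/9 (f(A, H) = (A - 4)/9 = (-4 + A)/9 = -4/9 + A/9)
Q(b) = 1/(-8/9 + b) (Q(b) = 1/(b + (-4/9 + (⅑)*(-4))) = 1/(b + (-4/9 - 4/9)) = 1/(b - 8/9) = 1/(-8/9 + b))
25²/Q(17) = 25²/((9/(-8 + 9*17))) = 625/((9/(-8 + 153))) = 625/((9/145)) = 625/((9*(1/145))) = 625/(9/145) = 625*(145/9) = 90625/9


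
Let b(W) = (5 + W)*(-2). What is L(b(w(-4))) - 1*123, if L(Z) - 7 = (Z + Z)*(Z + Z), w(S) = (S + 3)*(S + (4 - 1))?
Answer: 460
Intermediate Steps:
w(S) = (3 + S)² (w(S) = (3 + S)*(S + 3) = (3 + S)*(3 + S) = (3 + S)²)
b(W) = -10 - 2*W
L(Z) = 7 + 4*Z² (L(Z) = 7 + (Z + Z)*(Z + Z) = 7 + (2*Z)*(2*Z) = 7 + 4*Z²)
L(b(w(-4))) - 1*123 = (7 + 4*(-10 - 2*(3 - 4)²)²) - 1*123 = (7 + 4*(-10 - 2*(-1)²)²) - 123 = (7 + 4*(-10 - 2*1)²) - 123 = (7 + 4*(-10 - 2)²) - 123 = (7 + 4*(-12)²) - 123 = (7 + 4*144) - 123 = (7 + 576) - 123 = 583 - 123 = 460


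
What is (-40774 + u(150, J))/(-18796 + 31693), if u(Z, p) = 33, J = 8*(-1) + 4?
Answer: -40741/12897 ≈ -3.1590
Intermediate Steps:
J = -4 (J = -8 + 4 = -4)
(-40774 + u(150, J))/(-18796 + 31693) = (-40774 + 33)/(-18796 + 31693) = -40741/12897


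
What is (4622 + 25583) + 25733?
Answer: 55938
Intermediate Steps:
(4622 + 25583) + 25733 = 30205 + 25733 = 55938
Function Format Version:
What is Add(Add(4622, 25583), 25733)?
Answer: 55938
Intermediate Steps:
Add(Add(4622, 25583), 25733) = Add(30205, 25733) = 55938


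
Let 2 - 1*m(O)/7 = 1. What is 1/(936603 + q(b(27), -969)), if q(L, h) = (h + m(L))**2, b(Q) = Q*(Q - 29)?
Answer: 1/1862047 ≈ 5.3704e-7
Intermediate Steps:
m(O) = 7 (m(O) = 14 - 7*1 = 14 - 7 = 7)
b(Q) = Q*(-29 + Q)
q(L, h) = (7 + h)**2 (q(L, h) = (h + 7)**2 = (7 + h)**2)
1/(936603 + q(b(27), -969)) = 1/(936603 + (7 - 969)**2) = 1/(936603 + (-962)**2) = 1/(936603 + 925444) = 1/1862047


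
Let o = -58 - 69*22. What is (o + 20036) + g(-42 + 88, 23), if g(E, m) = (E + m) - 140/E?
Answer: 426097/23 ≈ 18526.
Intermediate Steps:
g(E, m) = E + m - 140/E
o = -1576 (o = -58 - 1518 = -1576)
(o + 20036) + g(-42 + 88, 23) = (-1576 + 20036) + ((-42 + 88) + 23 - 140/(-42 + 88)) = 18460 + (46 + 23 - 140/46) = 18460 + (46 + 23 - 140*1/46) = 18460 + (46 + 23 - 70/23) = 18460 + 1517/23 = 426097/23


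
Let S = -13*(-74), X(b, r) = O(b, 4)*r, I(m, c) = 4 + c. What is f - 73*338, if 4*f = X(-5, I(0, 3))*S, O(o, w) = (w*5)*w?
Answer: 110006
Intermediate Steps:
O(o, w) = 5*w**2 (O(o, w) = (5*w)*w = 5*w**2)
X(b, r) = 80*r (X(b, r) = (5*4**2)*r = (5*16)*r = 80*r)
S = 962
f = 134680 (f = ((80*(4 + 3))*962)/4 = ((80*7)*962)/4 = (560*962)/4 = (1/4)*538720 = 134680)
f - 73*338 = 134680 - 73*338 = 134680 - 24674 = 110006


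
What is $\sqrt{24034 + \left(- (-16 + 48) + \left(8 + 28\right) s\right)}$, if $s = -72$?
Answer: $\sqrt{21410} \approx 146.32$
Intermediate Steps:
$\sqrt{24034 + \left(- (-16 + 48) + \left(8 + 28\right) s\right)} = \sqrt{24034 + \left(- (-16 + 48) + \left(8 + 28\right) \left(-72\right)\right)} = \sqrt{24034 + \left(\left(-1\right) 32 + 36 \left(-72\right)\right)} = \sqrt{24034 - 2624} = \sqrt{21410}$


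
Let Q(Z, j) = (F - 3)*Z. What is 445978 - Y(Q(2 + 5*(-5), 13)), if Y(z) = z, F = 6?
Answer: 446047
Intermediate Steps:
Q(Z, j) = 3*Z (Q(Z, j) = (6 - 3)*Z = 3*Z)
445978 - Y(Q(2 + 5*(-5), 13)) = 445978 - 3*(2 + 5*(-5)) = 445978 - 3*(2 - 25) = 445978 - 3*(-23) = 445978 - 1*(-69) = 445978 + 69 = 446047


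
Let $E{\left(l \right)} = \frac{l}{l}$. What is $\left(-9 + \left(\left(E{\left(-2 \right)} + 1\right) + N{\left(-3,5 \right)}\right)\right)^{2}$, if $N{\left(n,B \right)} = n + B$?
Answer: $25$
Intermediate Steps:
$N{\left(n,B \right)} = B + n$
$E{\left(l \right)} = 1$
$\left(-9 + \left(\left(E{\left(-2 \right)} + 1\right) + N{\left(-3,5 \right)}\right)\right)^{2} = \left(-9 + \left(\left(1 + 1\right) + \left(5 - 3\right)\right)\right)^{2} = \left(-9 + \left(2 + 2\right)\right)^{2} = \left(-9 + 4\right)^{2} = \left(-5\right)^{2} = 25$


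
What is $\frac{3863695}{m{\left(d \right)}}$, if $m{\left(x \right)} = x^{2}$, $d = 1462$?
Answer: $\frac{3863695}{2137444} \approx 1.8076$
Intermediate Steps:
$\frac{3863695}{m{\left(d \right)}} = \frac{3863695}{1462^{2}} = \frac{3863695}{2137444}$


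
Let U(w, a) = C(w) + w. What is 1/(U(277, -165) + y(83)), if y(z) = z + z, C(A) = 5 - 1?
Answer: 1/447 ≈ 0.0022371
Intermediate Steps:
C(A) = 4
y(z) = 2*z
U(w, a) = 4 + w
1/(U(277, -165) + y(83)) = 1/((4 + 277) + 2*83) = 1/(281 + 166) = 1/447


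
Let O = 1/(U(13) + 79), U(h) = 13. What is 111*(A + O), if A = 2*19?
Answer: 388167/92 ≈ 4219.2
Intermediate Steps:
O = 1/92 (O = 1/(13 + 79) = 1/92 ≈ 0.010870)
A = 38
111*(A + O) = 111*(38 + 1/92) = 111*(3497/92) = 388167/92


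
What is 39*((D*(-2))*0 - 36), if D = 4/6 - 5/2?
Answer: -1404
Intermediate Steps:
D = -11/6 (D = 4*(1/6) - 5*1/2 = 2/3 - 5/2 = -11/6 ≈ -1.8333)
39*((D*(-2))*0 - 36) = 39*(-11/6*(-2)*0 - 36) = 39*((11/3)*0 - 36) = 39*(0 - 36) = 39*(-36) = -1404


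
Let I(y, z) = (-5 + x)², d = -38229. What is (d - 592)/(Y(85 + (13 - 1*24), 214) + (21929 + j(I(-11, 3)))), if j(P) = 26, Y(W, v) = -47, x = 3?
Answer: -38821/21908 ≈ -1.7720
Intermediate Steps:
I(y, z) = 4 (I(y, z) = (-5 + 3)² = (-2)² = 4)
(d - 592)/(Y(85 + (13 - 1*24), 214) + (21929 + j(I(-11, 3)))) = (-38229 - 592)/(-47 + (21929 + 26)) = -38821/(-47 + 21955) = -38821/21908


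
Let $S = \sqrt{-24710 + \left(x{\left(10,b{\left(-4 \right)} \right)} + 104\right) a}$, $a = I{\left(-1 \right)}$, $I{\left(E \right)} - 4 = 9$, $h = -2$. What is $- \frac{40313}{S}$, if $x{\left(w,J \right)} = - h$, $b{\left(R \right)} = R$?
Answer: $\frac{40313 i \sqrt{5833}}{11666} \approx 263.92 i$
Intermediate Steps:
$I{\left(E \right)} = 13$ ($I{\left(E \right)} = 4 + 9 = 13$)
$a = 13$
$x{\left(w,J \right)} = 2$ ($x{\left(w,J \right)} = \left(-1\right) \left(-2\right) = 2$)
$S = 2 i \sqrt{5833}$ ($S = \sqrt{-24710 + \left(2 + 104\right) 13} = \sqrt{-24710 + 106 \cdot 13} = \sqrt{-24710 + 1378} = \sqrt{-23332} = 2 i \sqrt{5833} \approx 152.75 i$)
$- \frac{40313}{S} = - \frac{40313}{2 i \sqrt{5833}} = - 40313 \left(- \frac{i \sqrt{5833}}{11666}\right) = \frac{40313 i \sqrt{5833}}{11666}$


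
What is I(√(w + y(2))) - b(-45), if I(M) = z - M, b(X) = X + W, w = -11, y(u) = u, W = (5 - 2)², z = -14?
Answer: 22 - 3*I ≈ 22.0 - 3.0*I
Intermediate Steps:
W = 9 (W = 3² = 9)
b(X) = 9 + X (b(X) = X + 9 = 9 + X)
I(M) = -14 - M
I(√(w + y(2))) - b(-45) = (-14 - √(-11 + 2)) - (9 - 45) = (-14 - √(-9)) - 1*(-36) = (-14 - 3*I) + 36 = 22 - 3*I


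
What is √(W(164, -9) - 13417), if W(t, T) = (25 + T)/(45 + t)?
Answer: I*√586064633/209 ≈ 115.83*I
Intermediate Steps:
W(t, T) = (25 + T)/(45 + t)
√(W(164, -9) - 13417) = √((25 - 9)/(45 + 164) - 13417) = √(16/209 - 13417) = √(-2804137/209) = I*√586064633/209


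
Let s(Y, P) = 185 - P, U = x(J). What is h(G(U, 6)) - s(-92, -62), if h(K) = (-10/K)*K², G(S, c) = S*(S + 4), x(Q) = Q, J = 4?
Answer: -567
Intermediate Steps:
U = 4
G(S, c) = S*(4 + S)
h(K) = -10*K
h(G(U, 6)) - s(-92, -62) = -40*(4 + 4) - (185 - 1*(-62)) = -40*8 - (185 + 62) = -10*32 - 1*247 = -320 - 247 = -567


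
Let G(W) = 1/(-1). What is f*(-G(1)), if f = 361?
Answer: 361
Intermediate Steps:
G(W) = -1
f*(-G(1)) = 361*(-1*(-1)) = 361*1 = 361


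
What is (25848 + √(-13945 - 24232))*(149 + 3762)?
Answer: 101091528 + 3911*I*√38177 ≈ 1.0109e+8 + 7.6417e+5*I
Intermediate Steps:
(25848 + √(-13945 - 24232))*(149 + 3762) = (25848 + √(-38177))*3911 = (25848 + I*√38177)*3911 = 101091528 + 3911*I*√38177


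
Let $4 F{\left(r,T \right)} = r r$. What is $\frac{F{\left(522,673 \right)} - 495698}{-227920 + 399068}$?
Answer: $- \frac{427577}{171148} \approx -2.4983$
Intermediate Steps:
$F{\left(r,T \right)} = \frac{r^{2}}{4}$ ($F{\left(r,T \right)} = \frac{r r}{4} = \frac{r^{2}}{4}$)
$\frac{F{\left(522,673 \right)} - 495698}{-227920 + 399068} = \frac{\frac{522^{2}}{4} - 495698}{-227920 + 399068} = \frac{\frac{1}{4} \cdot 272484 - 495698}{171148} = \left(68121 - 495698\right) \frac{1}{171148} = \left(-427577\right) \frac{1}{171148} = - \frac{427577}{171148}$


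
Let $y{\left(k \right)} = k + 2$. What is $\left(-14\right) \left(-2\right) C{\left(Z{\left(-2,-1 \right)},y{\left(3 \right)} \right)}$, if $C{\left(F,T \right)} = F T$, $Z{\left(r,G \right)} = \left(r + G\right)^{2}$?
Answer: $1260$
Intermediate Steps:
$y{\left(k \right)} = 2 + k$
$Z{\left(r,G \right)} = \left(G + r\right)^{2}$
$\left(-14\right) \left(-2\right) C{\left(Z{\left(-2,-1 \right)},y{\left(3 \right)} \right)} = \left(-14\right) \left(-2\right) \left(-1 - 2\right)^{2} \left(2 + 3\right) = 28 \left(-3\right)^{2} \cdot 5 = 28 \cdot 9 \cdot 5 = 28 \cdot 45 = 1260$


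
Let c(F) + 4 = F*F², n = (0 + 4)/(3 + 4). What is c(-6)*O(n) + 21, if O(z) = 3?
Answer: -639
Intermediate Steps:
n = 4/7 ≈ 0.57143
c(F) = -4 + F³ (c(F) = -4 + F*F² = -4 + F³)
c(-6)*O(n) + 21 = (-4 + (-6)³)*3 + 21 = (-4 - 216)*3 + 21 = -220*3 + 21 = -660 + 21 = -639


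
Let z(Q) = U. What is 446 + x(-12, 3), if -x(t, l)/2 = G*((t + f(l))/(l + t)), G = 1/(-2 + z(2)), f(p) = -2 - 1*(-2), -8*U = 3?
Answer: 25486/57 ≈ 447.12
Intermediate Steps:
U = -3/8 (U = -⅛*3 = -3/8 ≈ -0.37500)
f(p) = 0 (f(p) = -2 + 2 = 0)
z(Q) = -3/8
G = -8/19 (G = 1/(-2 - 3/8) = 1/(-19/8) = -8/19 ≈ -0.42105)
x(t, l) = 16*t/(19*(l + t)) (x(t, l) = -(-16)*(t + 0)/(l + t)/19 = -(-16)*t/(l + t)/19 = -(-16)*t/(19*(l + t)) = 16*t/(19*(l + t)))
446 + x(-12, 3) = 446 + (16/19)*(-12)/(3 - 12) = 446 + (16/19)*(-12)/(-9) = 446 + (16/19)*(-12)*(-⅑) = 446 + 64/57 = 25486/57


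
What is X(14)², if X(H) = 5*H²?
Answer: 960400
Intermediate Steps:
X(14)² = (5*14²)² = (5*196)² = 980² = 960400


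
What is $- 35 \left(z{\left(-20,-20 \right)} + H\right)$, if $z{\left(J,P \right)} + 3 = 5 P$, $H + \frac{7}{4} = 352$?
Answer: $- \frac{34615}{4} \approx -8653.8$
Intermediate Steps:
$H = \frac{1401}{4}$ ($H = - \frac{7}{4} + 352 = \frac{1401}{4} \approx 350.25$)
$z{\left(J,P \right)} = -3 + 5 P$
$- 35 \left(z{\left(-20,-20 \right)} + H\right) = - 35 \left(\left(-3 + 5 \left(-20\right)\right) + \frac{1401}{4}\right) = - 35 \left(\left(-3 - 100\right) + \frac{1401}{4}\right) = - 35 \left(-103 + \frac{1401}{4}\right) = \left(-35\right) \frac{989}{4} = - \frac{34615}{4}$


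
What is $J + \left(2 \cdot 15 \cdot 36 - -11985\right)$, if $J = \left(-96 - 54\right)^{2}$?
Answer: $35565$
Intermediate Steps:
$J = 22500$ ($J = \left(-150\right)^{2} = 22500$)
$J + \left(2 \cdot 15 \cdot 36 - -11985\right) = 22500 + \left(2 \cdot 15 \cdot 36 - -11985\right) = 22500 + \left(30 \cdot 36 + 11985\right) = 22500 + \left(1080 + 11985\right) = 22500 + 13065 = 35565$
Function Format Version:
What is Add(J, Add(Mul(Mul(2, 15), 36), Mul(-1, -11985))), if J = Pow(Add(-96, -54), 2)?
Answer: 35565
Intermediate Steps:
J = 22500 (J = Pow(-150, 2) = 22500)
Add(J, Add(Mul(Mul(2, 15), 36), Mul(-1, -11985))) = Add(22500, Add(Mul(Mul(2, 15), 36), Mul(-1, -11985))) = Add(22500, Add(Mul(30, 36), 11985)) = Add(22500, Add(1080, 11985)) = Add(22500, 13065) = 35565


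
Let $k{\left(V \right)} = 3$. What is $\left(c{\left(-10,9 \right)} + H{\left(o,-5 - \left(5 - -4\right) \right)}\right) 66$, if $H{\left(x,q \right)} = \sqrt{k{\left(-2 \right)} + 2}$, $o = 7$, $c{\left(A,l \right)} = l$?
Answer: $594 + 66 \sqrt{5} \approx 741.58$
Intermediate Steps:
$H{\left(x,q \right)} = \sqrt{5}$ ($H{\left(x,q \right)} = \sqrt{3 + 2} = \sqrt{5}$)
$\left(c{\left(-10,9 \right)} + H{\left(o,-5 - \left(5 - -4\right) \right)}\right) 66 = \left(9 + \sqrt{5}\right) 66 = 594 + 66 \sqrt{5}$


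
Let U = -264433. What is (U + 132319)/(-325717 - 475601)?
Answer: 22019/133553 ≈ 0.16487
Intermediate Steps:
(U + 132319)/(-325717 - 475601) = (-264433 + 132319)/(-325717 - 475601) = -132114/(-801318) = -132114*(-1/801318) = 22019/133553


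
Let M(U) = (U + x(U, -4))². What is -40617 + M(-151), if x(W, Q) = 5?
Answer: -19301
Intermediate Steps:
M(U) = (5 + U)² (M(U) = (U + 5)² = (5 + U)²)
-40617 + M(-151) = -40617 + (5 - 151)² = -40617 + (-146)² = -40617 + 21316 = -19301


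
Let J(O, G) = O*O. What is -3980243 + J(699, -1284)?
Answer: -3491642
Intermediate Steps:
J(O, G) = O**2
-3980243 + J(699, -1284) = -3980243 + 699**2 = -3980243 + 488601 = -3491642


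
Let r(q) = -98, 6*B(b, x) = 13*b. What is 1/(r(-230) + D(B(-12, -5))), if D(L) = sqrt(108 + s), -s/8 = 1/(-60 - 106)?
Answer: -4067/394082 - sqrt(186086)/394082 ≈ -0.011415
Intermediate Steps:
B(b, x) = 13*b/6 (B(b, x) = (13*b)/6 = 13*b/6)
s = 4/83 (s = -8/(-60 - 106) = -8/(-166) = -8*(-1/166) = 4/83 ≈ 0.048193)
D(L) = 2*sqrt(186086)/83 (D(L) = sqrt(108 + 4/83) = sqrt(8968/83) = 2*sqrt(186086)/83)
1/(r(-230) + D(B(-12, -5))) = 1/(-98 + 2*sqrt(186086)/83)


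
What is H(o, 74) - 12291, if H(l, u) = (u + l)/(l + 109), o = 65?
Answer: -2138495/174 ≈ -12290.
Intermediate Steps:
H(l, u) = (l + u)/(109 + l)
H(o, 74) - 12291 = (65 + 74)/(109 + 65) - 12291 = 139/174 - 12291 = -2138495/174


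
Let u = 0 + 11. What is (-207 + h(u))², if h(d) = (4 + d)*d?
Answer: 1764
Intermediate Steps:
u = 11
h(d) = d*(4 + d)
(-207 + h(u))² = (-207 + 11*(4 + 11))² = (-207 + 11*15)² = (-207 + 165)² = (-42)² = 1764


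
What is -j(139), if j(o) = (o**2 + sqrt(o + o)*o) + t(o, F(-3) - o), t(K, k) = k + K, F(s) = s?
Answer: -19318 - 139*sqrt(278) ≈ -21636.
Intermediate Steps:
t(K, k) = K + k
j(o) = -3 + o**2 + sqrt(2)*o**(3/2) (j(o) = (o**2 + sqrt(o + o)*o) + (o + (-3 - o)) = (o**2 + sqrt(2*o)*o) - 3 = (o**2 + (sqrt(2)*sqrt(o))*o) - 3 = (o**2 + sqrt(2)*o**(3/2)) - 3 = -3 + o**2 + sqrt(2)*o**(3/2))
-j(139) = -(-3 + 139**2 + sqrt(2)*139**(3/2)) = -(-3 + 19321 + sqrt(2)*(139*sqrt(139))) = -(-3 + 19321 + 139*sqrt(278)) = -(19318 + 139*sqrt(278)) = -19318 - 139*sqrt(278)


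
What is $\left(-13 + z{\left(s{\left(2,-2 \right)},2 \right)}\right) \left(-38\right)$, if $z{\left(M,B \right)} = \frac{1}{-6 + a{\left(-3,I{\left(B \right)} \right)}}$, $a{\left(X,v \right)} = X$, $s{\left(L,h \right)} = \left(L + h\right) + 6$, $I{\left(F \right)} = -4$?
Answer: $\frac{4484}{9} \approx 498.22$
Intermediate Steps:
$s{\left(L,h \right)} = 6 + L + h$
$z{\left(M,B \right)} = - \frac{1}{9}$ ($z{\left(M,B \right)} = \frac{1}{-6 - 3} = \frac{1}{-9} = - \frac{1}{9}$)
$\left(-13 + z{\left(s{\left(2,-2 \right)},2 \right)}\right) \left(-38\right) = \left(-13 - \frac{1}{9}\right) \left(-38\right) = \left(- \frac{118}{9}\right) \left(-38\right) = \frac{4484}{9}$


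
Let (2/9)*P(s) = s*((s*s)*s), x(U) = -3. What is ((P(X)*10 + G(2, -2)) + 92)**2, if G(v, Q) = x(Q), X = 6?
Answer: 3411611281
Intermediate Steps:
P(s) = 9*s**4/2 (P(s) = 9*(s*((s*s)*s))/2 = 9*(s*(s**2*s))/2 = 9*(s*s**3)/2 = 9*s**4/2)
G(v, Q) = -3
((P(X)*10 + G(2, -2)) + 92)**2 = ((((9/2)*6**4)*10 - 3) + 92)**2 = ((((9/2)*1296)*10 - 3) + 92)**2 = ((5832*10 - 3) + 92)**2 = ((58320 - 3) + 92)**2 = (58317 + 92)**2 = 58409**2 = 3411611281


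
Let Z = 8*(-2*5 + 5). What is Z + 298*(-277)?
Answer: -82586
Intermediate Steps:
Z = -40 (Z = 8*(-10 + 5) = 8*(-5) = -40)
Z + 298*(-277) = -40 + 298*(-277) = -40 - 82546 = -82586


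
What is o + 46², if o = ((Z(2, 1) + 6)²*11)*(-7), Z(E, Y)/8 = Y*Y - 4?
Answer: -22832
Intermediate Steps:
Z(E, Y) = -32 + 8*Y² (Z(E, Y) = 8*(Y*Y - 4) = 8*(Y² - 4) = 8*(-4 + Y²) = -32 + 8*Y²)
o = -24948 (o = (((-32 + 8*1²) + 6)²*11)*(-7) = (((-32 + 8*1) + 6)²*11)*(-7) = (((-32 + 8) + 6)²*11)*(-7) = ((-24 + 6)²*11)*(-7) = ((-18)²*11)*(-7) = (324*11)*(-7) = 3564*(-7) = -24948)
o + 46² = -24948 + 46² = -24948 + 2116 = -22832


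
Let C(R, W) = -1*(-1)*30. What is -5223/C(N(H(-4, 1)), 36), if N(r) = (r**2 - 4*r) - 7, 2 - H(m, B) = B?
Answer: -1741/10 ≈ -174.10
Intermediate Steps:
H(m, B) = 2 - B
N(r) = -7 + r**2 - 4*r
C(R, W) = 30 (C(R, W) = 1*30 = 30)
-5223/C(N(H(-4, 1)), 36) = -5223/30 = -5223*1/30 = -1741/10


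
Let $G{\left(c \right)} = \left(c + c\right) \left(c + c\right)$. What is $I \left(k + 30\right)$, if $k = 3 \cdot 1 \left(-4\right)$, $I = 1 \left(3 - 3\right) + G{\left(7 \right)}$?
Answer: $3528$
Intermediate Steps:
$G{\left(c \right)} = 4 c^{2}$ ($G{\left(c \right)} = 2 c 2 c = 4 c^{2}$)
$I = 196$ ($I = 1 \left(3 - 3\right) + 4 \cdot 7^{2} = 1 \cdot 0 + 4 \cdot 49 = 0 + 196 = 196$)
$k = -12$ ($k = 3 \left(-4\right) = -12$)
$I \left(k + 30\right) = 196 \left(-12 + 30\right) = 196 \cdot 18 = 3528$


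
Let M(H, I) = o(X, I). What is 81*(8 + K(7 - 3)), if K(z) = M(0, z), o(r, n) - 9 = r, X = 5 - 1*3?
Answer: 1539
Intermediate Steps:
X = 2 (X = 5 - 3 = 2)
o(r, n) = 9 + r
M(H, I) = 11 (M(H, I) = 9 + 2 = 11)
K(z) = 11
81*(8 + K(7 - 3)) = 81*(8 + 11) = 81*19 = 1539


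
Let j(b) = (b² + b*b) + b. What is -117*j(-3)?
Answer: -1755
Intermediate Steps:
j(b) = b + 2*b² (j(b) = (b² + b²) + b = 2*b² + b = b + 2*b²)
-117*j(-3) = -(-351)*(1 + 2*(-3)) = -(-351)*(1 - 6) = -(-351)*(-5) = -117*15 = -1755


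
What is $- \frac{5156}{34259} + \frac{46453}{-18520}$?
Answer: $- \frac{1686922447}{634476680} \approx -2.6588$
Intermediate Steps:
$- \frac{5156}{34259} + \frac{46453}{-18520} = \left(-5156\right) \frac{1}{34259} + 46453 \left(- \frac{1}{18520}\right) = - \frac{5156}{34259} - \frac{46453}{18520} = - \frac{1686922447}{634476680}$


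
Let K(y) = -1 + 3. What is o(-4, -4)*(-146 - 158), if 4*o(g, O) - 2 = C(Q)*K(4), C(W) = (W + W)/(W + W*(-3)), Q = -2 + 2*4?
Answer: 0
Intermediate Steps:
Q = 6 (Q = -2 + 8 = 6)
K(y) = 2
C(W) = -1 (C(W) = (2*W)/(W - 3*W) = (2*W)/((-2*W)) = (2*W)*(-1/(2*W)) = -1)
o(g, O) = 0 (o(g, O) = ½ + (-1*2)/4 = ½ + (¼)*(-2) = ½ - ½ = 0)
o(-4, -4)*(-146 - 158) = 0*(-146 - 158) = 0*(-304) = 0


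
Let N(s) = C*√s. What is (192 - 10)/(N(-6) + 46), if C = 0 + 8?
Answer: 2093/625 - 364*I*√6/625 ≈ 3.3488 - 1.4266*I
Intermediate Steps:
C = 8
N(s) = 8*√s
(192 - 10)/(N(-6) + 46) = (192 - 10)/(8*√(-6) + 46) = 182/(8*(I*√6) + 46) = 182/(8*I*√6 + 46) = 182/(46 + 8*I*√6)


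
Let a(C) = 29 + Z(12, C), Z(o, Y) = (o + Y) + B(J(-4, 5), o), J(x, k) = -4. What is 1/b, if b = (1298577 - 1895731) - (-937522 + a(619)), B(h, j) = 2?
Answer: 1/339706 ≈ 2.9437e-6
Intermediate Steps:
Z(o, Y) = 2 + Y + o (Z(o, Y) = (o + Y) + 2 = (Y + o) + 2 = 2 + Y + o)
a(C) = 43 + C (a(C) = 29 + (2 + C + 12) = 29 + (14 + C) = 43 + C)
b = 339706 (b = (1298577 - 1895731) - (-937522 + (43 + 619)) = -597154 - (-937522 + 662) = -597154 - 1*(-936860) = -597154 + 936860 = 339706)
1/b = 1/339706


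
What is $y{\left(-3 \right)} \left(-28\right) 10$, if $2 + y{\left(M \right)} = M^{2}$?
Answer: $-1960$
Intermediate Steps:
$y{\left(M \right)} = -2 + M^{2}$
$y{\left(-3 \right)} \left(-28\right) 10 = \left(-2 + \left(-3\right)^{2}\right) \left(-28\right) 10 = \left(-2 + 9\right) \left(-28\right) 10 = 7 \left(-28\right) 10 = \left(-196\right) 10 = -1960$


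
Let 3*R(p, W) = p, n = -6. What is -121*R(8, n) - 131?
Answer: -1361/3 ≈ -453.67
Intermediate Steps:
R(p, W) = p/3
-121*R(8, n) - 131 = -121*8/3 - 131 = -968/3 - 131 = -1361/3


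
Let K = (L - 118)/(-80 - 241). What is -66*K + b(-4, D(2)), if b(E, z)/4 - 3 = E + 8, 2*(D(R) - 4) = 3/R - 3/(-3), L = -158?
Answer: -3076/107 ≈ -28.748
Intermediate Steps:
D(R) = 9/2 + 3/(2*R) (D(R) = 4 + (3/R - 3/(-3))/2 = 4 + (3/R - 3*(-⅓))/2 = 4 + (3/R + 1)/2 = 4 + (1 + 3/R)/2 = 4 + (½ + 3/(2*R)) = 9/2 + 3/(2*R))
K = 92/107 (K = (-158 - 118)/(-80 - 241) = -276/(-321) = -276*(-1/321) = 92/107 ≈ 0.85981)
b(E, z) = 44 + 4*E (b(E, z) = 12 + 4*(E + 8) = 12 + 4*(8 + E) = 12 + (32 + 4*E) = 44 + 4*E)
-66*K + b(-4, D(2)) = -66*92/107 + (44 + 4*(-4)) = -6072/107 + (44 - 16) = -6072/107 + 28 = -3076/107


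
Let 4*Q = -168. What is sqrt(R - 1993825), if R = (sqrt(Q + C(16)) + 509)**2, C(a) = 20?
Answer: sqrt(-1734766 + 1018*I*sqrt(22)) ≈ 1.81 + 1317.1*I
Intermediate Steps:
Q = -42 (Q = (1/4)*(-168) = -42)
R = (509 + I*sqrt(22))**2 (R = (sqrt(-42 + 20) + 509)**2 = (sqrt(-22) + 509)**2 = (I*sqrt(22) + 509)**2 = (509 + I*sqrt(22))**2 ≈ 2.5906e+5 + 4774.8*I)
sqrt(R - 1993825) = sqrt((509 + I*sqrt(22))**2 - 1993825) = sqrt(-1993825 + (509 + I*sqrt(22))**2)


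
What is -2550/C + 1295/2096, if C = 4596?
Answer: 50585/802768 ≈ 0.063013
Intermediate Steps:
-2550/C + 1295/2096 = -2550/4596 + 1295/2096 = -2550*1/4596 + 1295*(1/2096) = -425/766 + 1295/2096 = 50585/802768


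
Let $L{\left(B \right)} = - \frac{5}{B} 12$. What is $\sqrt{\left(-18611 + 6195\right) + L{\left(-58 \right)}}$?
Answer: $\frac{i \sqrt{10440986}}{29} \approx 111.42 i$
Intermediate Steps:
$L{\left(B \right)} = - \frac{60}{B}$
$\sqrt{\left(-18611 + 6195\right) + L{\left(-58 \right)}} = \sqrt{\left(-18611 + 6195\right) - \frac{60}{-58}} = \sqrt{-12416 - - \frac{30}{29}} = \sqrt{-12416 + \frac{30}{29}} = \sqrt{- \frac{360034}{29}} = \frac{i \sqrt{10440986}}{29}$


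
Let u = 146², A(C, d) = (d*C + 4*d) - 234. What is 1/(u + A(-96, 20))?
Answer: 1/19242 ≈ 5.1970e-5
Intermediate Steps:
A(C, d) = -234 + 4*d + C*d (A(C, d) = (C*d + 4*d) - 234 = (4*d + C*d) - 234 = -234 + 4*d + C*d)
u = 21316
1/(u + A(-96, 20)) = 1/(21316 + (-234 + 4*20 - 96*20)) = 1/(21316 + (-234 + 80 - 1920)) = 1/(21316 - 2074) = 1/19242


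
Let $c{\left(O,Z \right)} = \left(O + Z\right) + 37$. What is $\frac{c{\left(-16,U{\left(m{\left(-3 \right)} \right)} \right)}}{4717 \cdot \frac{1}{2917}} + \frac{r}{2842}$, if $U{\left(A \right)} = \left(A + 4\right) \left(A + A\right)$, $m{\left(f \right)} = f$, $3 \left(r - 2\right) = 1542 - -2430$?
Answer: $\frac{65303226}{6702857} \approx 9.7426$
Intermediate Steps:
$r = 1326$ ($r = 2 + \frac{1542 - -2430}{3} = 2 + \frac{1542 + 2430}{3} = 2 + \frac{1}{3} \cdot 3972 = 2 + 1324 = 1326$)
$U{\left(A \right)} = 2 A \left(4 + A\right)$ ($U{\left(A \right)} = \left(4 + A\right) 2 A = 2 A \left(4 + A\right)$)
$c{\left(O,Z \right)} = 37 + O + Z$
$\frac{c{\left(-16,U{\left(m{\left(-3 \right)} \right)} \right)}}{4717 \cdot \frac{1}{2917}} + \frac{r}{2842} = \frac{37 - 16 + 2 \left(-3\right) \left(4 - 3\right)}{4717 \cdot \frac{1}{2917}} + \frac{1326}{2842} = \frac{37 - 16 + 2 \left(-3\right) 1}{4717 \cdot \frac{1}{2917}} + 1326 \cdot \frac{1}{2842} = \frac{37 - 16 - 6}{\frac{4717}{2917}} + \frac{663}{1421} = 15 \cdot \frac{2917}{4717} + \frac{663}{1421} = \frac{43755}{4717} + \frac{663}{1421} = \frac{65303226}{6702857}$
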